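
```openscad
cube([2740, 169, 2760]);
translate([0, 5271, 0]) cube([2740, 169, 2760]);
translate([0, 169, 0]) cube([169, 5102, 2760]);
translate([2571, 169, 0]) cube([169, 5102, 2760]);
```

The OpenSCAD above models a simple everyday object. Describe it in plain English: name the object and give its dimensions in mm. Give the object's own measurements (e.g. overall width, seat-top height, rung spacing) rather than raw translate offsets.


The wall frame of a small rectangular building: four walls, each 2760 mm tall and 169 mm thick, enclosing a footprint 2740 mm (x) by 5440 mm (y) outside-to-outside, with no floor or roof. The front and back walls (the −y and +y sides) span the full width; the two side walls fit between them.


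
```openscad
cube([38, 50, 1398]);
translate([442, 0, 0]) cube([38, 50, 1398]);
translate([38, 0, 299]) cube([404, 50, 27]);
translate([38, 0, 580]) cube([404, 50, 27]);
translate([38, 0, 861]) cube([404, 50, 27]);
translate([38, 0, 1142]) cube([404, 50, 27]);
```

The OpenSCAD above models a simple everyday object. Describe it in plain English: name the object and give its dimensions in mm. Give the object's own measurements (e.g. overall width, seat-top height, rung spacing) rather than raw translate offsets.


A straight ladder. Two 38×50 mm vertical rails, 1398 mm tall, stand 480 mm apart (outside-to-outside) with their front faces coplanar on the −y side. 4 rungs, each 50 mm deep and 27 mm tall, span between the inner faces of the rails, front faces flush with the rails. The lowest rung's underside is at z = 299 mm and rungs are spaced 281 mm apart (underside to underside).


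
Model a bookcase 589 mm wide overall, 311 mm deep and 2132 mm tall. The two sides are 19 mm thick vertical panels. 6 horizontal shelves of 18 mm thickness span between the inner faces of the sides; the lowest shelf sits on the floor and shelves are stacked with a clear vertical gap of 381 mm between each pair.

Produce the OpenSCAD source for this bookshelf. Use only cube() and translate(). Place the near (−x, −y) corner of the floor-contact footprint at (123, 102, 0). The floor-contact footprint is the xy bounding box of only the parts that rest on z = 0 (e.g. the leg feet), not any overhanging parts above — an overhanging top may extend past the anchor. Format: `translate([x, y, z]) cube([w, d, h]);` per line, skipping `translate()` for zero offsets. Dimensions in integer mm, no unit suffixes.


translate([123, 102, 0]) cube([19, 311, 2132]);
translate([693, 102, 0]) cube([19, 311, 2132]);
translate([142, 102, 0]) cube([551, 311, 18]);
translate([142, 102, 399]) cube([551, 311, 18]);
translate([142, 102, 798]) cube([551, 311, 18]);
translate([142, 102, 1197]) cube([551, 311, 18]);
translate([142, 102, 1596]) cube([551, 311, 18]);
translate([142, 102, 1995]) cube([551, 311, 18]);


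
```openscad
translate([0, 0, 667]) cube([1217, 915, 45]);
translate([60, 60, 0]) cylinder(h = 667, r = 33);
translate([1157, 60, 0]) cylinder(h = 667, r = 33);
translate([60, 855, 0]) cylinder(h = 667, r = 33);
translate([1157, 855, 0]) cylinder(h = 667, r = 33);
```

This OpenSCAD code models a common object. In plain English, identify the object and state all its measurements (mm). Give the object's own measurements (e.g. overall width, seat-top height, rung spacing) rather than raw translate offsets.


A table: top 1217 mm (x) × 915 mm (y), 45 mm thick, upper face at z = 712 mm, on four round legs of 66 mm diameter, each leg's bounding box inset 27 mm from the nearest pair of top edges from z = 0 to the bottom of the top.


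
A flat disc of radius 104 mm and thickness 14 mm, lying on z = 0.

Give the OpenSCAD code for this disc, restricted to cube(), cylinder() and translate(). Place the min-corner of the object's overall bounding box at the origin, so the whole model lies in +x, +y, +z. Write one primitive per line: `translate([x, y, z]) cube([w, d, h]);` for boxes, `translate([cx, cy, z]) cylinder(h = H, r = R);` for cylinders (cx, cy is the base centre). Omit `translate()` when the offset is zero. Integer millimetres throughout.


translate([104, 104, 0]) cylinder(h = 14, r = 104);


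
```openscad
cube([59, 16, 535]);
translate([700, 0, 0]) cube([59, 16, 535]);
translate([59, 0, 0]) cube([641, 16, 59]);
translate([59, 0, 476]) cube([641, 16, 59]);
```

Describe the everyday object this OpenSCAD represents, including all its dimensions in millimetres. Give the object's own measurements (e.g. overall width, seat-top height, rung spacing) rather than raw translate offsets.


A rectangular picture frame lying in the x–z plane (depth along y). The opening is 641 mm wide (x) by 417 mm tall (z), surrounded by a border 59 mm wide on all four sides. The frame is 16 mm deep and is made of two full-height vertical stiles with two horizontal rails fitted between them.


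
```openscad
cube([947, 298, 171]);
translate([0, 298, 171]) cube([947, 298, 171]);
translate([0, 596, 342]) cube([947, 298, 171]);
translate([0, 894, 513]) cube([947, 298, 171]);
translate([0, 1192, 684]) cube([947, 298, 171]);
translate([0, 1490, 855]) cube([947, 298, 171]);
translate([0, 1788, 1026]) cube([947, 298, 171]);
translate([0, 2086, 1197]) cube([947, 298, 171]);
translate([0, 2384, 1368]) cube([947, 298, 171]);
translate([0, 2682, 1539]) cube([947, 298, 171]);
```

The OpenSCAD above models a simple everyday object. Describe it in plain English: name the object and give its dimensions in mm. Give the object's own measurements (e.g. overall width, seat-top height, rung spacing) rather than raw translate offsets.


A straight staircase of 10 solid steps. Each step is 947 mm wide (x), 298 mm deep (y, the going) and 171 mm tall (the rise). The first step rests on the floor; each subsequent step sits one going further in +y and one rise higher in +z, directly behind and above the previous step with no overlap.


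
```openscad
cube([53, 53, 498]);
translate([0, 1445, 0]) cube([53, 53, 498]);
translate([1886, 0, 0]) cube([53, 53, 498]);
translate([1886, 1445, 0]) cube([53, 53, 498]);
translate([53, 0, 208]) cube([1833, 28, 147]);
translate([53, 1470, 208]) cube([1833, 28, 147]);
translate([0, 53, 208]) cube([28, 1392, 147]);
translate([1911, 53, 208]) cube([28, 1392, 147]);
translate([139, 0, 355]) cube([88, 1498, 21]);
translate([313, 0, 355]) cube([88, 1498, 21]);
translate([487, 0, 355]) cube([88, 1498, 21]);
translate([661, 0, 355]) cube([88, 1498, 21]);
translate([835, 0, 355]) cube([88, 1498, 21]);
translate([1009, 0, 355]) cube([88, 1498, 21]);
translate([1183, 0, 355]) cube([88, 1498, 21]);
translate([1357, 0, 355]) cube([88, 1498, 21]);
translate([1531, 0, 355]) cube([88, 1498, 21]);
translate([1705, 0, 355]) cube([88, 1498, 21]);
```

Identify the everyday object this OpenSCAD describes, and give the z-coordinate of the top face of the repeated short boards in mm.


A bed frame. The slat-top height is 376 mm.

Four posts, four rails, and a row of slats — a bed frame. Slats sit on the rails at z = 208 + 147 = 355; with slat thickness 21, the top is 376 mm.


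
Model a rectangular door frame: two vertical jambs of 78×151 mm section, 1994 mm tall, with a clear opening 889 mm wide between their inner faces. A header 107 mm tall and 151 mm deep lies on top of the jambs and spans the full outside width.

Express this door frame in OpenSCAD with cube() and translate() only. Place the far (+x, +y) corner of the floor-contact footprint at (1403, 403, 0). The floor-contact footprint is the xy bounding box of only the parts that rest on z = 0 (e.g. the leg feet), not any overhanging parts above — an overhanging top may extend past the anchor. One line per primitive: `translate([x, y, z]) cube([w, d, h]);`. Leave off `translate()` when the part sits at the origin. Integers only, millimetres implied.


translate([358, 252, 0]) cube([78, 151, 1994]);
translate([1325, 252, 0]) cube([78, 151, 1994]);
translate([358, 252, 1994]) cube([1045, 151, 107]);


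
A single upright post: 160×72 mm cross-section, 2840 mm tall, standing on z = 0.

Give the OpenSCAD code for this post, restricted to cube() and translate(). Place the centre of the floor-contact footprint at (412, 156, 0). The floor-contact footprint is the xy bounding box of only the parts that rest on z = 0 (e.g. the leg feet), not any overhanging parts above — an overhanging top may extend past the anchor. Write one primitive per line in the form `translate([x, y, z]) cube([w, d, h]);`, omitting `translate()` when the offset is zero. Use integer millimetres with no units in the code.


translate([332, 120, 0]) cube([160, 72, 2840]);


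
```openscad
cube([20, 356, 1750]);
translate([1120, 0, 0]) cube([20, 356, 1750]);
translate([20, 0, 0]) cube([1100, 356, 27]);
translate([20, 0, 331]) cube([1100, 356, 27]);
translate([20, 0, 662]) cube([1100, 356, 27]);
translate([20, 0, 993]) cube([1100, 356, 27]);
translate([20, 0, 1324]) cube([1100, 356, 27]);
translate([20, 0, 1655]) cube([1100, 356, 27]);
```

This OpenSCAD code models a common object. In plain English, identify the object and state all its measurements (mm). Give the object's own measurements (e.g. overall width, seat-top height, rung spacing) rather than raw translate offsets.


An open bookshelf. Two side panels, each 20 mm thick, 356 mm deep and 1750 mm tall, stand 1140 mm apart (outside-to-outside). Between them sit 6 shelves, each 27 mm thick and 356 mm deep, spanning the full gap between the sides. The bottom shelf rests on the floor (its underside at z = 0) and the clear gap between one shelf's top and the next shelf's underside is 304 mm.


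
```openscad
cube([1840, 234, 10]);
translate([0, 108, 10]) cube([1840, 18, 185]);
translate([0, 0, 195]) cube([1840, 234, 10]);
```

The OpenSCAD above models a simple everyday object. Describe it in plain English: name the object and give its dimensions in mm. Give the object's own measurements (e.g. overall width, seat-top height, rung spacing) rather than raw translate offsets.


An I-beam lying along x, 1840 mm long. Overall section height 205 mm. Two flanges 234 mm wide (y) and 10 mm thick, one on the floor and one at the top; a web 18 mm thick runs between them, centred on the flange width.


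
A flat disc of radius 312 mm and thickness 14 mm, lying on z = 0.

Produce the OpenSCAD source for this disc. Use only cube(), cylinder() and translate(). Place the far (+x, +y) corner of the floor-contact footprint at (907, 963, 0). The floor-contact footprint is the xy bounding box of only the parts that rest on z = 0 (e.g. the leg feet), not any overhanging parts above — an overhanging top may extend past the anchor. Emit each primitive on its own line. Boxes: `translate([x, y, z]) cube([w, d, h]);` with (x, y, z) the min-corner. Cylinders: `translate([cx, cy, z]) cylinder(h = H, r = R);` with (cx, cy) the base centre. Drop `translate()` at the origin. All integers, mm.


translate([595, 651, 0]) cylinder(h = 14, r = 312);


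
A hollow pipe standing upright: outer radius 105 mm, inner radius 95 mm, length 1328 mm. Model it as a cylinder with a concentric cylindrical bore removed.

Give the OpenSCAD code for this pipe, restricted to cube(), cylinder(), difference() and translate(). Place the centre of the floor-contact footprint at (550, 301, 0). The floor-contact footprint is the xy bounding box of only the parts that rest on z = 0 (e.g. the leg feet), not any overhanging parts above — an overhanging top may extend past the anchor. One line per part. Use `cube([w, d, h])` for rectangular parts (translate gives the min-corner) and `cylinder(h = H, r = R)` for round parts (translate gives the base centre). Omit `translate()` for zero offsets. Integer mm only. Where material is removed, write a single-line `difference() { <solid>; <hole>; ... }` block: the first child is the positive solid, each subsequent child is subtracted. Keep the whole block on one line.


difference() { translate([550, 301, 0]) cylinder(h = 1328, r = 105); translate([550, 301, 0]) cylinder(h = 1328, r = 95); }


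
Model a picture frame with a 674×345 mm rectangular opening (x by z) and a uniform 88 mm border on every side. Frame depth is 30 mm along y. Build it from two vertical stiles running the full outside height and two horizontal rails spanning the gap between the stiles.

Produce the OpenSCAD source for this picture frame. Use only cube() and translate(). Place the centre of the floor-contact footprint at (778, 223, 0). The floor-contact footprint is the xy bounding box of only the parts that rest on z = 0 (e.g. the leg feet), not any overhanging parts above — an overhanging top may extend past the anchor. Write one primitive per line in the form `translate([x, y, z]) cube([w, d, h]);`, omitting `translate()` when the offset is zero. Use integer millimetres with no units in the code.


translate([353, 208, 0]) cube([88, 30, 521]);
translate([1115, 208, 0]) cube([88, 30, 521]);
translate([441, 208, 0]) cube([674, 30, 88]);
translate([441, 208, 433]) cube([674, 30, 88]);


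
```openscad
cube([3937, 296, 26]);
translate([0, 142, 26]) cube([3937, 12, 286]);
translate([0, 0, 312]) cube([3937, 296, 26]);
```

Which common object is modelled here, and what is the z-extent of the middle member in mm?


An I-beam. The web height is 286 mm.

Two wide flanges with a thin centred web — an I-beam. Overall 338 mm minus two 26 mm flanges gives a web of 338 − 2·26 = 286 mm.


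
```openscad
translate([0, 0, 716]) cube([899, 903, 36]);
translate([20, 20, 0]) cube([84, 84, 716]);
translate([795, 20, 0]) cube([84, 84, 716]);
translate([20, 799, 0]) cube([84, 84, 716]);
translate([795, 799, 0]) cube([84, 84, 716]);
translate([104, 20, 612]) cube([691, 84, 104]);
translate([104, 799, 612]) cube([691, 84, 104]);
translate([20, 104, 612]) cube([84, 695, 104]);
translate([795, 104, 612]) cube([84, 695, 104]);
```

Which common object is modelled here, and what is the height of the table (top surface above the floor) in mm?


A table. The table height is 752 mm.

A 899×903×36 slab sits at z = 716 on four 84 mm square posts — a table. The top surface is at 716 + 36 = 752 mm.


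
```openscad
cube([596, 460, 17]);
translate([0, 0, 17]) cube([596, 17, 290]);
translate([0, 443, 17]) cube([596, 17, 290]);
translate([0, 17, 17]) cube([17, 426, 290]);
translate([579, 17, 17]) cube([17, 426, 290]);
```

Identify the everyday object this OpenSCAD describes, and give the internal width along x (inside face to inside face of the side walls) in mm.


An open box. The internal width is 562 mm.

A 596×460 base slab with four walls standing on it — an open box. The base is 596 mm wide and the walls are 17 mm thick, so the internal width is 596 − 2 × 17 = 562 mm.


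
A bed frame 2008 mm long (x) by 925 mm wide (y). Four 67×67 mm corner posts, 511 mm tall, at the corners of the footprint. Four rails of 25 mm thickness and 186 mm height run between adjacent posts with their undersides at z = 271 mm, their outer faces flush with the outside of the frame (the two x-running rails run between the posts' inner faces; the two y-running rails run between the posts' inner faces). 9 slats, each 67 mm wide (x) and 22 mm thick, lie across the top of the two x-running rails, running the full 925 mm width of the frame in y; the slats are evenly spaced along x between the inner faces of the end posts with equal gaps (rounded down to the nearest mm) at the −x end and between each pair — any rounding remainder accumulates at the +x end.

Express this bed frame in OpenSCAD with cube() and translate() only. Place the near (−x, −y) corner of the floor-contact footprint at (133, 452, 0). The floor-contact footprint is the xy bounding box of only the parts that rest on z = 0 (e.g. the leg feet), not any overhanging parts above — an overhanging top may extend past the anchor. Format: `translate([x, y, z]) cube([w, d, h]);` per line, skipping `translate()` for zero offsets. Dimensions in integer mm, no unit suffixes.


translate([133, 452, 0]) cube([67, 67, 511]);
translate([133, 1310, 0]) cube([67, 67, 511]);
translate([2074, 452, 0]) cube([67, 67, 511]);
translate([2074, 1310, 0]) cube([67, 67, 511]);
translate([200, 452, 271]) cube([1874, 25, 186]);
translate([200, 1352, 271]) cube([1874, 25, 186]);
translate([133, 519, 271]) cube([25, 791, 186]);
translate([2116, 519, 271]) cube([25, 791, 186]);
translate([327, 452, 457]) cube([67, 925, 22]);
translate([521, 452, 457]) cube([67, 925, 22]);
translate([715, 452, 457]) cube([67, 925, 22]);
translate([909, 452, 457]) cube([67, 925, 22]);
translate([1103, 452, 457]) cube([67, 925, 22]);
translate([1297, 452, 457]) cube([67, 925, 22]);
translate([1491, 452, 457]) cube([67, 925, 22]);
translate([1685, 452, 457]) cube([67, 925, 22]);
translate([1879, 452, 457]) cube([67, 925, 22]);


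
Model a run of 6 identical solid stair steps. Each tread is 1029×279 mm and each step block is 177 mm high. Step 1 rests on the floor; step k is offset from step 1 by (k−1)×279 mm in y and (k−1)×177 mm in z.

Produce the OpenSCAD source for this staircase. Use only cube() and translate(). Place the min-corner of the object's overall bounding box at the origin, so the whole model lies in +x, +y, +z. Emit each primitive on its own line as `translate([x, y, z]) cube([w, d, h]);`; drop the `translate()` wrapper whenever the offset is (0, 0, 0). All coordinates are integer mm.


cube([1029, 279, 177]);
translate([0, 279, 177]) cube([1029, 279, 177]);
translate([0, 558, 354]) cube([1029, 279, 177]);
translate([0, 837, 531]) cube([1029, 279, 177]);
translate([0, 1116, 708]) cube([1029, 279, 177]);
translate([0, 1395, 885]) cube([1029, 279, 177]);


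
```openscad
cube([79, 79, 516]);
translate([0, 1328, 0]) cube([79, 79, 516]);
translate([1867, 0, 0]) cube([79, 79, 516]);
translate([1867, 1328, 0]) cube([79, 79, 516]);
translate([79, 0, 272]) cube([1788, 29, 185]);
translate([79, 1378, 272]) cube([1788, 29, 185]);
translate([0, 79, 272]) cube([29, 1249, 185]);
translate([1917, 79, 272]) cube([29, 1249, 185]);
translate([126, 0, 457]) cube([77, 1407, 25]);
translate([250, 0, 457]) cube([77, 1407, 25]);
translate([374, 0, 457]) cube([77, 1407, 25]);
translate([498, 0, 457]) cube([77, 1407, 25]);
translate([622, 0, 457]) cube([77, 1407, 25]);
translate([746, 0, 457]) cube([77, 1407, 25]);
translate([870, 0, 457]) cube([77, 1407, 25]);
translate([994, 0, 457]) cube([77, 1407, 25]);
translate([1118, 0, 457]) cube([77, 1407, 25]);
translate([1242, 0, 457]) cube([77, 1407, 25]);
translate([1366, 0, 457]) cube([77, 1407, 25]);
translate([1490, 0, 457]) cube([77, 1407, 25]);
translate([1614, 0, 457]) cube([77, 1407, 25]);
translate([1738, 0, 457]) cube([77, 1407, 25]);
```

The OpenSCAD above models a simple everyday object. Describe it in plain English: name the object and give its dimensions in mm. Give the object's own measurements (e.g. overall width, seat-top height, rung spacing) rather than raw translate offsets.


A bed frame 1946 mm long (x) by 1407 mm wide (y). Four 79×79 mm corner posts, 516 mm tall, at the corners of the footprint. Four rails of 29 mm thickness and 185 mm height run between adjacent posts with their undersides at z = 272 mm, their outer faces flush with the outside of the frame (the two x-running rails run between the posts' inner faces; the two y-running rails run between the posts' inner faces). 14 slats, each 77 mm wide (x) and 25 mm thick, lie across the top of the two x-running rails, running the full 1407 mm width of the frame in y; along x they sit between the end posts with a 47 mm gap after the −x posts and between neighbouring slats, leaving 52 mm before the +x posts.


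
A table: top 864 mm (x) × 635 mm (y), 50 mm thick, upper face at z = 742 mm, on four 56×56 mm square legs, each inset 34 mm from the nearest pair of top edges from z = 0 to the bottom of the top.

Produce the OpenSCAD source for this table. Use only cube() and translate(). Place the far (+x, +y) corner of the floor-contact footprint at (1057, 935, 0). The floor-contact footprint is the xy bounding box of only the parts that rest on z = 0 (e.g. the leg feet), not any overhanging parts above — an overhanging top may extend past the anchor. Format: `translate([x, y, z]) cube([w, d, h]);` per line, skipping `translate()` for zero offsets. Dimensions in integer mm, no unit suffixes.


translate([227, 334, 692]) cube([864, 635, 50]);
translate([261, 368, 0]) cube([56, 56, 692]);
translate([1001, 368, 0]) cube([56, 56, 692]);
translate([261, 879, 0]) cube([56, 56, 692]);
translate([1001, 879, 0]) cube([56, 56, 692]);


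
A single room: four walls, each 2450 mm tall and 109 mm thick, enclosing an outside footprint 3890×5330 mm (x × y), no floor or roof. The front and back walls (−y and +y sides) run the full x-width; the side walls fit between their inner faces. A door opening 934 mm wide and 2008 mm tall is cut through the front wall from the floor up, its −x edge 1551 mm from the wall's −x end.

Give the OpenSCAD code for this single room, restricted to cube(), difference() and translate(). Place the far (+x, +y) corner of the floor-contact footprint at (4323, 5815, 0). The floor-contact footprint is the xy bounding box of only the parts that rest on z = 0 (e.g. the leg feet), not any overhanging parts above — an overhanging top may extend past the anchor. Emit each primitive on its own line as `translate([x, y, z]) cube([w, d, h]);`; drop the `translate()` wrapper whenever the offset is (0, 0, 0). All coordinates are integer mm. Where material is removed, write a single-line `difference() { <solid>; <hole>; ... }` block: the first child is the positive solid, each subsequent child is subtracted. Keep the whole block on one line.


difference() { translate([433, 485, 0]) cube([3890, 109, 2450]); translate([1984, 485, 0]) cube([934, 109, 2008]); }
translate([433, 5706, 0]) cube([3890, 109, 2450]);
translate([433, 594, 0]) cube([109, 5112, 2450]);
translate([4214, 594, 0]) cube([109, 5112, 2450]);


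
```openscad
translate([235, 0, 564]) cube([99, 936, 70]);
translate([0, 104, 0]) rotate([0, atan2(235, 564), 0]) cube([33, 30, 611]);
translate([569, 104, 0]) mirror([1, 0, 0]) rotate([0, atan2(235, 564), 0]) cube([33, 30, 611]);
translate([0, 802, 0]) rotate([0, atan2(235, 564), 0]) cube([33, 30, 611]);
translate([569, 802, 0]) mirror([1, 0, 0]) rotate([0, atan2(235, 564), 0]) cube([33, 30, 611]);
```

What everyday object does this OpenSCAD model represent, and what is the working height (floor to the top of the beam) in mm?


A sawhorse. The overall height is 634 mm.

A beam across two mirrored pairs of raked legs — a sawhorse. The beam's underside is at z = 564 (matching the legs' vertical rise in atan2(235, 564)) and the beam is 70 mm tall, so its top is at 564 + 70 = 634 mm. The raked legs top out at the beam's underside, so that is the highest point.


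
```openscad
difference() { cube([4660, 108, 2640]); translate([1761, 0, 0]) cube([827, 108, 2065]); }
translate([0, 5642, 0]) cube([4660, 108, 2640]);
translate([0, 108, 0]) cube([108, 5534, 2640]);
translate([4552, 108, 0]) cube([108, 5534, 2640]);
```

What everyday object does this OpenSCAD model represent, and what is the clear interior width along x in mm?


A single room. The interior width is 4444 mm.

Four walls enclosing a rectangle with a door in the front wall — a room. Outside width 4660 minus two 108 mm walls gives 4444 mm.


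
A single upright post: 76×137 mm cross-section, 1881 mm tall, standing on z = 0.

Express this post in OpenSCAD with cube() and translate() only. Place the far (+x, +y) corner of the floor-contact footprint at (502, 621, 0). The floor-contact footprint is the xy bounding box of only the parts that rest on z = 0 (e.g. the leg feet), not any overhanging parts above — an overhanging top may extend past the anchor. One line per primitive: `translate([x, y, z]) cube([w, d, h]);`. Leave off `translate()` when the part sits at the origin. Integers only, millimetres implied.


translate([426, 484, 0]) cube([76, 137, 1881]);


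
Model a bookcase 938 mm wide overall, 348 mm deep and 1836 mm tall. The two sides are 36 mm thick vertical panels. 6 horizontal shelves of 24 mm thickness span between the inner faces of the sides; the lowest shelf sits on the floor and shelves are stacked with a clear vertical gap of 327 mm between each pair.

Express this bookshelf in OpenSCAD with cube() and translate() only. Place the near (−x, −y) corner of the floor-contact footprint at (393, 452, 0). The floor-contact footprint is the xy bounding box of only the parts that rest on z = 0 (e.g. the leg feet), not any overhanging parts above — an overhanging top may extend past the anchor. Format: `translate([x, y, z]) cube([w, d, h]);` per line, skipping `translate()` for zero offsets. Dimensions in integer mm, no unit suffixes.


translate([393, 452, 0]) cube([36, 348, 1836]);
translate([1295, 452, 0]) cube([36, 348, 1836]);
translate([429, 452, 0]) cube([866, 348, 24]);
translate([429, 452, 351]) cube([866, 348, 24]);
translate([429, 452, 702]) cube([866, 348, 24]);
translate([429, 452, 1053]) cube([866, 348, 24]);
translate([429, 452, 1404]) cube([866, 348, 24]);
translate([429, 452, 1755]) cube([866, 348, 24]);


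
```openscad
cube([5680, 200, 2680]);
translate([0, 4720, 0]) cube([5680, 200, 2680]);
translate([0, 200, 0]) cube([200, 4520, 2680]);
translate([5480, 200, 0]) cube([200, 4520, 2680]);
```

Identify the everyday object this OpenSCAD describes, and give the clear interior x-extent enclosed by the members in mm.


A house (or room) frame. The interior width is 5280 mm.

Four 2680 mm walls enclosing a rectangle with no floor or roof — a room or house frame. Outside width is 5680 mm and wall thickness is 200 mm, so the interior width is 5680 − 2 × 200 = 5280 mm.


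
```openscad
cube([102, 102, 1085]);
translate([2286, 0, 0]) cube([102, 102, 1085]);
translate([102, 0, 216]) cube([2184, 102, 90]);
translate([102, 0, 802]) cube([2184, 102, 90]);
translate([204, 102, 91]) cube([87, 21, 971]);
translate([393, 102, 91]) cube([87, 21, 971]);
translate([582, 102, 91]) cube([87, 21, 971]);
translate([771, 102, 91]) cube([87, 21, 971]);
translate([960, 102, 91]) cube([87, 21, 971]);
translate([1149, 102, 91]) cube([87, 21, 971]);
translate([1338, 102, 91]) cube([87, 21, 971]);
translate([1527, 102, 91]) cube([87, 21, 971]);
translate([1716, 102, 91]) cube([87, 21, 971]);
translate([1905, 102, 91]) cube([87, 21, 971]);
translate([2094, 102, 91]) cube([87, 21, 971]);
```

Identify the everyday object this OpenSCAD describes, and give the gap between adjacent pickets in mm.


A fence section. The picket gap is 102 mm.

Two posts, two rails, 11 pickets — a fence section. Span 2184 mm holds 11 pickets of 87 mm with 12 equal gaps: ⌊(2184 − 11·87) / 12⌋ = 102 mm.


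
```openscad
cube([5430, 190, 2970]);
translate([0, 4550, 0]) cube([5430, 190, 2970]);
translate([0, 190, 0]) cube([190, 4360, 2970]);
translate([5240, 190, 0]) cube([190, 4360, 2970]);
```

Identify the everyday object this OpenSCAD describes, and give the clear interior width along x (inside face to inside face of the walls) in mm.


A house (or room) frame. The interior width is 5050 mm.

Four 2970 mm walls enclosing a rectangle with no floor or roof — a room or house frame. Outside width is 5430 mm and wall thickness is 190 mm, so the interior width is 5430 − 2 × 190 = 5050 mm.


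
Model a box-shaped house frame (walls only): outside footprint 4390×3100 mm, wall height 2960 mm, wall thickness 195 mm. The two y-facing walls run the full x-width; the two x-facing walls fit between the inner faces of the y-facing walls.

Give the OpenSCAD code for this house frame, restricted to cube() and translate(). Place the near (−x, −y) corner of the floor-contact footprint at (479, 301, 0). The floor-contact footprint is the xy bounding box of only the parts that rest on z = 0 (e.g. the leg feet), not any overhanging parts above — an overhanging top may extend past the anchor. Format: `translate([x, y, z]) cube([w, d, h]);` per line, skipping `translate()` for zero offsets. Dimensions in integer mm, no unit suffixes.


translate([479, 301, 0]) cube([4390, 195, 2960]);
translate([479, 3206, 0]) cube([4390, 195, 2960]);
translate([479, 496, 0]) cube([195, 2710, 2960]);
translate([4674, 496, 0]) cube([195, 2710, 2960]);


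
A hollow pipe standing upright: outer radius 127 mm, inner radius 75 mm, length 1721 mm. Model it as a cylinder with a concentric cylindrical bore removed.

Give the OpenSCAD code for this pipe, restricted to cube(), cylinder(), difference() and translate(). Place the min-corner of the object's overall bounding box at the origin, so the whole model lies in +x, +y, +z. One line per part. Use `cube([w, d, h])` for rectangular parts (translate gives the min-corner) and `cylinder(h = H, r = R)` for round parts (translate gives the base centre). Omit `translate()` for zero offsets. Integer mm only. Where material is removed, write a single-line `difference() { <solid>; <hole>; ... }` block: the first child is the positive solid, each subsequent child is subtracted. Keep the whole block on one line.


difference() { translate([127, 127, 0]) cylinder(h = 1721, r = 127); translate([127, 127, 0]) cylinder(h = 1721, r = 75); }


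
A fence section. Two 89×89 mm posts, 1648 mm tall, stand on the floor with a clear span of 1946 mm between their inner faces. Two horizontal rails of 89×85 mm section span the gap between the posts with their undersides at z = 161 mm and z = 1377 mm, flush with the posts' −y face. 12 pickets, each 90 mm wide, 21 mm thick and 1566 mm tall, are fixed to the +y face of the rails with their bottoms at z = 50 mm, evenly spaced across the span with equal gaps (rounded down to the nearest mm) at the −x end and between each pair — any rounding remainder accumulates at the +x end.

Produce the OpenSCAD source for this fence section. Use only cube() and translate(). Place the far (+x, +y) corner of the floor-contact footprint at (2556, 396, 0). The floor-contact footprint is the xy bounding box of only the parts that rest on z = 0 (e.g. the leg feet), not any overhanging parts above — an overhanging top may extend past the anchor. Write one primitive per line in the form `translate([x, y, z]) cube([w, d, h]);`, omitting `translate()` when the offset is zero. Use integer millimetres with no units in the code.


translate([432, 307, 0]) cube([89, 89, 1648]);
translate([2467, 307, 0]) cube([89, 89, 1648]);
translate([521, 307, 161]) cube([1946, 89, 85]);
translate([521, 307, 1377]) cube([1946, 89, 85]);
translate([587, 396, 50]) cube([90, 21, 1566]);
translate([743, 396, 50]) cube([90, 21, 1566]);
translate([899, 396, 50]) cube([90, 21, 1566]);
translate([1055, 396, 50]) cube([90, 21, 1566]);
translate([1211, 396, 50]) cube([90, 21, 1566]);
translate([1367, 396, 50]) cube([90, 21, 1566]);
translate([1523, 396, 50]) cube([90, 21, 1566]);
translate([1679, 396, 50]) cube([90, 21, 1566]);
translate([1835, 396, 50]) cube([90, 21, 1566]);
translate([1991, 396, 50]) cube([90, 21, 1566]);
translate([2147, 396, 50]) cube([90, 21, 1566]);
translate([2303, 396, 50]) cube([90, 21, 1566]);


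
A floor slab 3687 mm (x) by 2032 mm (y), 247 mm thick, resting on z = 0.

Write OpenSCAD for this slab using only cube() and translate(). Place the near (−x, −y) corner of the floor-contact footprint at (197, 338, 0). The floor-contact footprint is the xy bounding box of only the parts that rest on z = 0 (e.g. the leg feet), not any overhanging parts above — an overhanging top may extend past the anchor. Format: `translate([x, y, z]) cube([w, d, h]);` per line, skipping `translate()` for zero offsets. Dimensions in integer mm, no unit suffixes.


translate([197, 338, 0]) cube([3687, 2032, 247]);


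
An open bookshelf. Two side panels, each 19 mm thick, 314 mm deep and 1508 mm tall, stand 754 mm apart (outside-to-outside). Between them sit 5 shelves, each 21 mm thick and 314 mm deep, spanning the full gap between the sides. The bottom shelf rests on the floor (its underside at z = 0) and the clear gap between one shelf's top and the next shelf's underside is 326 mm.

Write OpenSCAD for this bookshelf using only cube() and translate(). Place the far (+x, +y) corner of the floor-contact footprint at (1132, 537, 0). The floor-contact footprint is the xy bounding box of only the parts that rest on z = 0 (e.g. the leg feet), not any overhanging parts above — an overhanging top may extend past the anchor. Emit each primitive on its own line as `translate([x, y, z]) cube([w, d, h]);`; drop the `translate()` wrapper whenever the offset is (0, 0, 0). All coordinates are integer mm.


translate([378, 223, 0]) cube([19, 314, 1508]);
translate([1113, 223, 0]) cube([19, 314, 1508]);
translate([397, 223, 0]) cube([716, 314, 21]);
translate([397, 223, 347]) cube([716, 314, 21]);
translate([397, 223, 694]) cube([716, 314, 21]);
translate([397, 223, 1041]) cube([716, 314, 21]);
translate([397, 223, 1388]) cube([716, 314, 21]);


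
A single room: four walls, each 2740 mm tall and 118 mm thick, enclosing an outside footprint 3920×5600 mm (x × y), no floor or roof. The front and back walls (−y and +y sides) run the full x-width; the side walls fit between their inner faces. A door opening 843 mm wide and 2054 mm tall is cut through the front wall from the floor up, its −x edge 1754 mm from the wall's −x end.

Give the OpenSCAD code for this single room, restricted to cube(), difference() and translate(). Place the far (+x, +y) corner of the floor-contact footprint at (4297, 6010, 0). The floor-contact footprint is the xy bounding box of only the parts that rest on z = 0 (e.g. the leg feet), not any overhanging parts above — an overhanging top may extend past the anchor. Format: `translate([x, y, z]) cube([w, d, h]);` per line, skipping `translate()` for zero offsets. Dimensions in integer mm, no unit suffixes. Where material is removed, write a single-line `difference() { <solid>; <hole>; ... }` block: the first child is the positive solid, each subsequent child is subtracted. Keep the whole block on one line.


difference() { translate([377, 410, 0]) cube([3920, 118, 2740]); translate([2131, 410, 0]) cube([843, 118, 2054]); }
translate([377, 5892, 0]) cube([3920, 118, 2740]);
translate([377, 528, 0]) cube([118, 5364, 2740]);
translate([4179, 528, 0]) cube([118, 5364, 2740]);


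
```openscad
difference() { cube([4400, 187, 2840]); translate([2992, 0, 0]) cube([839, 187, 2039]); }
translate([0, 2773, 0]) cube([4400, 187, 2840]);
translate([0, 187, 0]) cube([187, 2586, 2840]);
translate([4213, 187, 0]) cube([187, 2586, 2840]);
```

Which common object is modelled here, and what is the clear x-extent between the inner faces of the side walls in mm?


A single room. The interior width is 4026 mm.

Four walls enclosing a rectangle with a door in the front wall — a room. Outside width 4400 minus two 187 mm walls gives 4026 mm.


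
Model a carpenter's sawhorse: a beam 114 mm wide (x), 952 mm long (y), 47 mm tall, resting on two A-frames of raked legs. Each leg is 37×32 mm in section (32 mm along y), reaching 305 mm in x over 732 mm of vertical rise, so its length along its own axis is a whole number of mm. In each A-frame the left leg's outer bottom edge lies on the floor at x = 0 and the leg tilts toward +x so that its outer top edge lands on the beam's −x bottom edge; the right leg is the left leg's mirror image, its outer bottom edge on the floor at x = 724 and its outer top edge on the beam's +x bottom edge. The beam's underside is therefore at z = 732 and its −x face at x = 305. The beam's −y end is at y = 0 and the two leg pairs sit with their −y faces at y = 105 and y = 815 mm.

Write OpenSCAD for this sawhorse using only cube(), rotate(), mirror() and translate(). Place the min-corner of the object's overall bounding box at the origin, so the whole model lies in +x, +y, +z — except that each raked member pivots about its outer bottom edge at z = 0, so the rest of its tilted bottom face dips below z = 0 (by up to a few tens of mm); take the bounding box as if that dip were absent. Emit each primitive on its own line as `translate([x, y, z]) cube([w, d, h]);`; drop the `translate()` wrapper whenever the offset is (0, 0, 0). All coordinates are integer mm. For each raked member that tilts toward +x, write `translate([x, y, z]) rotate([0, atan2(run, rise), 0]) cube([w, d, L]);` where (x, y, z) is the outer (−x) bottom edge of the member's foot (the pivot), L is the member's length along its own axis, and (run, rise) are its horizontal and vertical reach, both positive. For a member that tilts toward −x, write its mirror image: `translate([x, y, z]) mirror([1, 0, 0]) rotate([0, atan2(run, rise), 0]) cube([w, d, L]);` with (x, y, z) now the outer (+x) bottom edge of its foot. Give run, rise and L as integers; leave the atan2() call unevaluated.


translate([305, 0, 732]) cube([114, 952, 47]);
translate([0, 105, 0]) rotate([0, atan2(305, 732), 0]) cube([37, 32, 793]);
translate([724, 105, 0]) mirror([1, 0, 0]) rotate([0, atan2(305, 732), 0]) cube([37, 32, 793]);
translate([0, 815, 0]) rotate([0, atan2(305, 732), 0]) cube([37, 32, 793]);
translate([724, 815, 0]) mirror([1, 0, 0]) rotate([0, atan2(305, 732), 0]) cube([37, 32, 793]);


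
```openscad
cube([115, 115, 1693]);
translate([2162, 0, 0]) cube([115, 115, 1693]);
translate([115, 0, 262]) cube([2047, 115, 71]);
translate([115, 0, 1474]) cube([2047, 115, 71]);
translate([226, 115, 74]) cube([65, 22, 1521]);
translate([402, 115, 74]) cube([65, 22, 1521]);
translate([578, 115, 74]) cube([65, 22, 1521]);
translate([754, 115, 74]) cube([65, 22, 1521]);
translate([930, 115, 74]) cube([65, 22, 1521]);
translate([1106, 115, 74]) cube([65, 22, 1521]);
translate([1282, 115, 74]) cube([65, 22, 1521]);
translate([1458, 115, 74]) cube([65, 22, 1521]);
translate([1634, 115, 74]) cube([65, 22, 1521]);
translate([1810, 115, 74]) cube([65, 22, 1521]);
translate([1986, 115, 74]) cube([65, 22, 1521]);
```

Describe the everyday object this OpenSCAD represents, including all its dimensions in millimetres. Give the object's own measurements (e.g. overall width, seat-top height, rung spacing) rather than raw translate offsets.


A fence section. Two 115×115 mm posts, 1693 mm tall, stand on the floor with a clear span of 2047 mm between their inner faces. Two horizontal rails of 115×71 mm section span the gap between the posts with their undersides at z = 262 mm and z = 1474 mm, flush with the posts' −y face. 11 pickets, each 65 mm wide, 22 mm thick and 1521 mm tall, are fixed to the +y face of the rails with their bottoms at z = 74 mm, spaced across the span with a 111 mm gap after the −x post and between neighbouring pickets and before the +x post.


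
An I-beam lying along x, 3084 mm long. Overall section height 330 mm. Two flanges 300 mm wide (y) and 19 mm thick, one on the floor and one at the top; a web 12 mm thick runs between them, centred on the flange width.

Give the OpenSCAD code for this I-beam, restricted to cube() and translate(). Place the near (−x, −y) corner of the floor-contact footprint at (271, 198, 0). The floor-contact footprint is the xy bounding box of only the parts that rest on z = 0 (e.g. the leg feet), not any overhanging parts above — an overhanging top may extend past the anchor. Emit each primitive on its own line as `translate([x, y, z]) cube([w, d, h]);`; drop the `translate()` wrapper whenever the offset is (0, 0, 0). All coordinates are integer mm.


translate([271, 198, 0]) cube([3084, 300, 19]);
translate([271, 342, 19]) cube([3084, 12, 292]);
translate([271, 198, 311]) cube([3084, 300, 19]);


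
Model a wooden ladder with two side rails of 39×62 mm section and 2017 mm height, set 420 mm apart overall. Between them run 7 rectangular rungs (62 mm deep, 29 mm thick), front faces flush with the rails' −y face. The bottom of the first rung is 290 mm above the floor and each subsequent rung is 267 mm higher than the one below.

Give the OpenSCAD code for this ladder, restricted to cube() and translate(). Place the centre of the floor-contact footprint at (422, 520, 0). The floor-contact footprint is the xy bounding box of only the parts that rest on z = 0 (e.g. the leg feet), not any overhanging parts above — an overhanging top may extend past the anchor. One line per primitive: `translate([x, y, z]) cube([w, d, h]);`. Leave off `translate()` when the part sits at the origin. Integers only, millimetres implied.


// rung span = 420 - 2*39 = 342
// rung[k] z = 290 + k*267
translate([212, 489, 0]) cube([39, 62, 2017]);
translate([593, 489, 0]) cube([39, 62, 2017]);
translate([251, 489, 290]) cube([342, 62, 29]);
translate([251, 489, 557]) cube([342, 62, 29]);
translate([251, 489, 824]) cube([342, 62, 29]);
translate([251, 489, 1091]) cube([342, 62, 29]);
translate([251, 489, 1358]) cube([342, 62, 29]);
translate([251, 489, 1625]) cube([342, 62, 29]);
translate([251, 489, 1892]) cube([342, 62, 29]);
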